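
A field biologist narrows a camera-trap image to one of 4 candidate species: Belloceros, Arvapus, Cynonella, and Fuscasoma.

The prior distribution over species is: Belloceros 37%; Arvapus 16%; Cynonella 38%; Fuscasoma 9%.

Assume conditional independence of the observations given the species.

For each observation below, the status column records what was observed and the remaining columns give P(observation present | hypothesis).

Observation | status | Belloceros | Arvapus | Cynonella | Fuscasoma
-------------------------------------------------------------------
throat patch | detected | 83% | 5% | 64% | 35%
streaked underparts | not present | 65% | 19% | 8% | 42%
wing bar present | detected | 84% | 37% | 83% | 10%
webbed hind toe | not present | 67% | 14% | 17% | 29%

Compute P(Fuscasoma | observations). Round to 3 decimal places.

By Bayes' rule with conditional independence, the unnormalized weight for each hypothesis is prior × ∏ likelihoods (using 1 − P(present | H) for each absent observation):
  Belloceros: 0.37 × 0.83 × (1 − 0.65) × 0.84 × (1 − 0.67) = 0.029795
  Arvapus: 0.16 × 0.05 × (1 − 0.19) × 0.37 × (1 − 0.14) = 0.0020619
  Cynonella: 0.38 × 0.64 × (1 − 0.08) × 0.83 × (1 − 0.17) = 0.15414
  Fuscasoma: 0.09 × 0.35 × (1 − 0.42) × 0.10 × (1 − 0.29) = 0.0012972
Marginal likelihood of the evidence = 0.18729.
P(Fuscasoma | evidence) = 0.0012972 / 0.18729 ≈ 0.007.

0.007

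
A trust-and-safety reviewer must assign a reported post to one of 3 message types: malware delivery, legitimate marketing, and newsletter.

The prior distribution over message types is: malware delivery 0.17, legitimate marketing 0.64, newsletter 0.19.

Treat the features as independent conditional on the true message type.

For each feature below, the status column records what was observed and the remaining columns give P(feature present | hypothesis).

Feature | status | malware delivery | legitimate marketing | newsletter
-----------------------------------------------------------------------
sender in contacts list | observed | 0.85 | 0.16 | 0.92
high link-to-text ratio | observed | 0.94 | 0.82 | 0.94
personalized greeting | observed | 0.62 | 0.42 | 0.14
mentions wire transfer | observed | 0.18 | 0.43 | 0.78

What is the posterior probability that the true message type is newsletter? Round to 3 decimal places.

0.372

By Bayes' rule with conditional independence, the unnormalized weight for each hypothesis is prior × ∏ likelihoods:
  malware delivery: 0.17 × 0.85 × 0.94 × 0.62 × 0.18 = 0.015159
  legitimate marketing: 0.64 × 0.16 × 0.82 × 0.42 × 0.43 = 0.015165
  newsletter: 0.19 × 0.92 × 0.94 × 0.14 × 0.78 = 0.017943
The unnormalized weights sum to 0.048266.
P(newsletter | evidence) = 0.017943 / 0.048266 ≈ 0.372.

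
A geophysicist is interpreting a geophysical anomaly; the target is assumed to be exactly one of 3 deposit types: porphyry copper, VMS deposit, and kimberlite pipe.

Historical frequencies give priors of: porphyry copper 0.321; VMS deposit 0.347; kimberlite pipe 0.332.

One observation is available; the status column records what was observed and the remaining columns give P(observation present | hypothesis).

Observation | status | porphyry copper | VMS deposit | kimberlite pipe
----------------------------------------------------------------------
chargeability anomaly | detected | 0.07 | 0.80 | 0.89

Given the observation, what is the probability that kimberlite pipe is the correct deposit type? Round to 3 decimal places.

By Bayes' rule, the unnormalized weight for each hypothesis is prior × likelihood:
  porphyry copper: 0.321 × 0.07 = 0.02247
  VMS deposit: 0.347 × 0.80 = 0.2776
  kimberlite pipe: 0.332 × 0.89 = 0.29548
Marginal likelihood of the evidence = 0.59555.
P(kimberlite pipe | evidence) = 0.29548 / 0.59555 ≈ 0.496.

0.496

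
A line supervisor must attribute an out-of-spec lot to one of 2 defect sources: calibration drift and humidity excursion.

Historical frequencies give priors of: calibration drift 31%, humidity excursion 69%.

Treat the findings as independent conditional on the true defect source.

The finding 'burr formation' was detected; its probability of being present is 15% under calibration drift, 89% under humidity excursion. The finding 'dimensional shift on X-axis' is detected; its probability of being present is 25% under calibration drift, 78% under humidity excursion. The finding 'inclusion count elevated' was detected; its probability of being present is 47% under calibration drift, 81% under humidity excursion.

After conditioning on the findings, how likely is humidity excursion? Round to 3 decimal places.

By Bayes' rule with conditional independence, the unnormalized weight for each hypothesis is prior × ∏ likelihoods:
  calibration drift: 0.31 × 0.15 × 0.25 × 0.47 = 0.0054637
  humidity excursion: 0.69 × 0.89 × 0.78 × 0.81 = 0.38799
The unnormalized weights sum to 0.39345.
P(humidity excursion | evidence) = 0.38799 / 0.39345 ≈ 0.986.

0.986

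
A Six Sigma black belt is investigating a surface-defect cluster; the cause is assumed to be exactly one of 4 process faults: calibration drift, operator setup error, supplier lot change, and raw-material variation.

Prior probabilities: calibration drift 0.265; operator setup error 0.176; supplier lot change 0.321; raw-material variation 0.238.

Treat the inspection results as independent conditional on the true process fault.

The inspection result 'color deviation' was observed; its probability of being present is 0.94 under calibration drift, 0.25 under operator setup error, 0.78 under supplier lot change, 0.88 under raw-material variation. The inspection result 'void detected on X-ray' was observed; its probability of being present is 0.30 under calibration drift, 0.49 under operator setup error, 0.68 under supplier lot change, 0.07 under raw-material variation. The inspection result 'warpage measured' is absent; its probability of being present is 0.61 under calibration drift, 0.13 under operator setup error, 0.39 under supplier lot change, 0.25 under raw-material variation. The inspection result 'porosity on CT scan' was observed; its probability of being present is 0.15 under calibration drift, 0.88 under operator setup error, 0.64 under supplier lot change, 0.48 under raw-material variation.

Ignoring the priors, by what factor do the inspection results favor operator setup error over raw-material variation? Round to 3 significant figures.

4.23

Joint likelihood of the inspection result pattern under each hypothesis (using 1 − P(present | H) for each absent inspection result):
  operator setup error: 0.25 × 0.49 × (1 − 0.13) × 0.88 = 0.093786
  raw-material variation: 0.88 × 0.07 × (1 − 0.25) × 0.48 = 0.022176
Bayes factor = 0.093786 / 0.022176 ≈ 4.23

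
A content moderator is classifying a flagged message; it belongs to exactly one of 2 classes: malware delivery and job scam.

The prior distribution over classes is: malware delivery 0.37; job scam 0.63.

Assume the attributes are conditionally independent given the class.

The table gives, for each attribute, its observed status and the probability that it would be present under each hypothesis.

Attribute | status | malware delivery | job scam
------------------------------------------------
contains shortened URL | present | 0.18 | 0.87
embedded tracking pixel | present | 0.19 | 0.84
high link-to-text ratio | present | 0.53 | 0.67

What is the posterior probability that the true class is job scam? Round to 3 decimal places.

0.979

By Bayes' rule with conditional independence, the unnormalized weight for each hypothesis is prior × ∏ likelihoods:
  malware delivery: 0.37 × 0.18 × 0.19 × 0.53 = 0.0067066
  job scam: 0.63 × 0.87 × 0.84 × 0.67 = 0.30847
The unnormalized weights sum to 0.31518.
P(job scam | evidence) = 0.30847 / 0.31518 ≈ 0.979.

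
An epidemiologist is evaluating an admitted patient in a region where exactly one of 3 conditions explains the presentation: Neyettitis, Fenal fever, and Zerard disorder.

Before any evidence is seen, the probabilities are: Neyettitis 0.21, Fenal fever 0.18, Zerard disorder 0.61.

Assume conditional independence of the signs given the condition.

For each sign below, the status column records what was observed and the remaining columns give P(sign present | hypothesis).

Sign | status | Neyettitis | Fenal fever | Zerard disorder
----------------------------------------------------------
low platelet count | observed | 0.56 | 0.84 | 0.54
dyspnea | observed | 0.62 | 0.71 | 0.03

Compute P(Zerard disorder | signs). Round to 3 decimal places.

Multiply each prior by the joint likelihood of the sign pattern:
  Neyettitis: 0.21 × 0.56 × 0.62 = 0.072912
  Fenal fever: 0.18 × 0.84 × 0.71 = 0.10735
  Zerard disorder: 0.61 × 0.54 × 0.03 = 0.009882
Normalizing constant Z = 0.072912 + 0.10735 + 0.009882 = 0.19015.
P(Zerard disorder | evidence) = 0.009882 / 0.19015 ≈ 0.052.

0.052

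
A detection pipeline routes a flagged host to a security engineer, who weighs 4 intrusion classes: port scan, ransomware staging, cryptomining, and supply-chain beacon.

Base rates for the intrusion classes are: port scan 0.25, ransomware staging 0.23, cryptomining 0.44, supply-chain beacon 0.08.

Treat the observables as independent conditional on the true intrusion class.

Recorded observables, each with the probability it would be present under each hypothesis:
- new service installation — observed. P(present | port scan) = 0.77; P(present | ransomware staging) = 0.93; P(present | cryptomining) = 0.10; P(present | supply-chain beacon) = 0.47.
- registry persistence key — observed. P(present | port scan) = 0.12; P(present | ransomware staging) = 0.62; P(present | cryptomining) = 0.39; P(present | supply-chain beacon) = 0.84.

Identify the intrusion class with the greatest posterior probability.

ransomware staging

Multiply each prior by the joint likelihood of the observable pattern:
  port scan: 0.25 × 0.77 × 0.12 = 0.0231
  ransomware staging: 0.23 × 0.93 × 0.62 = 0.13262
  cryptomining: 0.44 × 0.10 × 0.39 = 0.01716
  supply-chain beacon: 0.08 × 0.47 × 0.84 = 0.031584
Normalizing constant Z = 0.0231 + 0.13262 + 0.01716 + 0.031584 = 0.20446.
P(port scan | evidence) ≈ 0.0231 / 0.20446 ≈ 0.113
P(ransomware staging | evidence) ≈ 0.13262 / 0.20446 ≈ 0.649
P(cryptomining | evidence) ≈ 0.01716 / 0.20446 ≈ 0.084
P(supply-chain beacon | evidence) ≈ 0.031584 / 0.20446 ≈ 0.154
The largest is 0.649, so ransomware staging is most probable.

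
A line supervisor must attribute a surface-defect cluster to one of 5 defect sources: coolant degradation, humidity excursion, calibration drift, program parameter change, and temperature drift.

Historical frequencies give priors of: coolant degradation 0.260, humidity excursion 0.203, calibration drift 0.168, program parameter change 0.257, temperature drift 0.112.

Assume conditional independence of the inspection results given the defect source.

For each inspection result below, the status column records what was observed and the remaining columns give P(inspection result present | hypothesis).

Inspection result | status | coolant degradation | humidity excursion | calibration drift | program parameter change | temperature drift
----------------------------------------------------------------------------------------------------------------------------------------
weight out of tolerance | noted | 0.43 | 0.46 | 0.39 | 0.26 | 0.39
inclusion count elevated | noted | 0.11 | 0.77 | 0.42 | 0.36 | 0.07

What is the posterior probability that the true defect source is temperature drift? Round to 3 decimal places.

0.022

For each hypothesis, the unnormalized posterior weight is prior × product of the inspection result likelihoods:
  coolant degradation: 0.260 × 0.43 × 0.11 = 0.012298
  humidity excursion: 0.203 × 0.46 × 0.77 = 0.071903
  calibration drift: 0.168 × 0.39 × 0.42 = 0.027518
  program parameter change: 0.257 × 0.26 × 0.36 = 0.024055
  temperature drift: 0.112 × 0.39 × 0.07 = 0.0030576
Normalizing constant Z = 0.012298 + 0.071903 + 0.027518 + 0.024055 + 0.0030576 = 0.13883.
P(temperature drift | evidence) = 0.0030576 / 0.13883 ≈ 0.022.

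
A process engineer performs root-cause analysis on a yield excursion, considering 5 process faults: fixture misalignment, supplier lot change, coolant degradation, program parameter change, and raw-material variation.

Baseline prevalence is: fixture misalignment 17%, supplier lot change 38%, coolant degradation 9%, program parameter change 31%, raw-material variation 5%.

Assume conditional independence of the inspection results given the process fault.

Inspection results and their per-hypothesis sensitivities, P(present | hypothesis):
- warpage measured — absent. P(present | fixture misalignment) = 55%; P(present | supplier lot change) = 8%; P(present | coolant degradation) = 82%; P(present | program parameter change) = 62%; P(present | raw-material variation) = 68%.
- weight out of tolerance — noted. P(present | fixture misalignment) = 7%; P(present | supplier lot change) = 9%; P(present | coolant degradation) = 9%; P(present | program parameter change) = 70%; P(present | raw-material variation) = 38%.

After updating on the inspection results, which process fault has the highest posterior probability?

program parameter change

For each hypothesis, the unnormalized posterior weight is prior × product of the inspection result likelihoods (using 1 − P(present | H) for each absent inspection result):
  fixture misalignment: 0.17 × (1 − 0.55) × 0.07 = 0.005355
  supplier lot change: 0.38 × (1 − 0.08) × 0.09 = 0.031464
  coolant degradation: 0.09 × (1 − 0.82) × 0.09 = 0.001458
  program parameter change: 0.31 × (1 − 0.62) × 0.70 = 0.08246
  raw-material variation: 0.05 × (1 − 0.68) × 0.38 = 0.00608
The unnormalized weights sum to 0.12682.
P(fixture misalignment | evidence) ≈ 0.005355 / 0.12682 ≈ 0.042
P(supplier lot change | evidence) ≈ 0.031464 / 0.12682 ≈ 0.248
P(coolant degradation | evidence) ≈ 0.001458 / 0.12682 ≈ 0.011
P(program parameter change | evidence) ≈ 0.08246 / 0.12682 ≈ 0.650
P(raw-material variation | evidence) ≈ 0.00608 / 0.12682 ≈ 0.048
The largest is 0.650, so program parameter change is most probable.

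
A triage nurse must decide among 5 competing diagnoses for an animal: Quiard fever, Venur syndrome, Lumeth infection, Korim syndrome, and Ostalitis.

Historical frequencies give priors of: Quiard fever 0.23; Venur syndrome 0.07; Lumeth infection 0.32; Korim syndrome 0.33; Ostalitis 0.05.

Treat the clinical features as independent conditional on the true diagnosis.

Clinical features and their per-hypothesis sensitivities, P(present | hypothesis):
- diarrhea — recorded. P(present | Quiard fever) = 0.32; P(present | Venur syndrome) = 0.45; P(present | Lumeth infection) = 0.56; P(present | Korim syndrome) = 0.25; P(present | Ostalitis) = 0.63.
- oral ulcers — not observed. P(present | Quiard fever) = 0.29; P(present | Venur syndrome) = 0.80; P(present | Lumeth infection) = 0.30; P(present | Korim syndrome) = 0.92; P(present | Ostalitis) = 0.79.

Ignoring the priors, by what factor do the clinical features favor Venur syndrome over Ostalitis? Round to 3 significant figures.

0.680

Take the product of per-clinical feature likelihoods under each hypothesis (using 1 − P(present | H) for each absent clinical feature), then divide.
  Venur syndrome: 0.45 × (1 − 0.80) = 0.09
  Ostalitis: 0.63 × (1 − 0.79) = 0.1323
Bayes factor = 0.09 / 0.1323 ≈ 0.680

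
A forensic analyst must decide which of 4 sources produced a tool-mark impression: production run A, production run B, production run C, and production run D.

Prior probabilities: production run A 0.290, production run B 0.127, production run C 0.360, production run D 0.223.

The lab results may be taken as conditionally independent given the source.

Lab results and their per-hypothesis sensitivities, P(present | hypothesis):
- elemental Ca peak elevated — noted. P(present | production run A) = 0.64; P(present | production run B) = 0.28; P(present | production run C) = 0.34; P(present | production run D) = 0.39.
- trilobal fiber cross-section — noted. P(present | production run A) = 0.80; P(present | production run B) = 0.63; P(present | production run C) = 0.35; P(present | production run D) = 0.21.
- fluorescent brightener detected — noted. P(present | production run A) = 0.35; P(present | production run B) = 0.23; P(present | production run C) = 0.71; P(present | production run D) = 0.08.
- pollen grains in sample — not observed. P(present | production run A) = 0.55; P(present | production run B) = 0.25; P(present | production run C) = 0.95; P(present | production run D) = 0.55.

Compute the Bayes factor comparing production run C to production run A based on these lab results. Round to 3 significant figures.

The Bayes factor is the ratio of the joint likelihoods of the lab result pattern under the two hypotheses (using 1 − P(present | H) for each absent lab result).
  production run C: 0.34 × 0.35 × 0.71 × (1 − 0.95) = 0.0042245
  production run A: 0.64 × 0.80 × 0.35 × (1 − 0.55) = 0.08064
Bayes factor = 0.0042245 / 0.08064 ≈ 0.0524

0.0524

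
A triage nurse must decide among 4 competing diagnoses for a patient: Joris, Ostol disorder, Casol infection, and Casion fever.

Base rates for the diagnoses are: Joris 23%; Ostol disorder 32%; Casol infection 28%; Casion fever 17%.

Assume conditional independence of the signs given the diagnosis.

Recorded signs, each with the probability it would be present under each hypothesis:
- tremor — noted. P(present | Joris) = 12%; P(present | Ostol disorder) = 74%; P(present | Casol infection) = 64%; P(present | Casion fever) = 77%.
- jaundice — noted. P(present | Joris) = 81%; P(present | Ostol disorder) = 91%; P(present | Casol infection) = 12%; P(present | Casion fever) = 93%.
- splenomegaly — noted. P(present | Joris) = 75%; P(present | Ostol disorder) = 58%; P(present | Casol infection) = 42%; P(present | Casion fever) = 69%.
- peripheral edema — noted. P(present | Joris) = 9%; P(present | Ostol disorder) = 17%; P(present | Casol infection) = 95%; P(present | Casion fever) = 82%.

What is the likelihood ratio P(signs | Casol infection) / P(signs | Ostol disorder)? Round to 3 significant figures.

The Bayes factor is the ratio of the joint likelihoods of the sign pattern under the two hypotheses.
  Casol infection: 0.64 × 0.12 × 0.42 × 0.95 = 0.030643
  Ostol disorder: 0.74 × 0.91 × 0.58 × 0.17 = 0.066397
Bayes factor = 0.030643 / 0.066397 ≈ 0.462

0.462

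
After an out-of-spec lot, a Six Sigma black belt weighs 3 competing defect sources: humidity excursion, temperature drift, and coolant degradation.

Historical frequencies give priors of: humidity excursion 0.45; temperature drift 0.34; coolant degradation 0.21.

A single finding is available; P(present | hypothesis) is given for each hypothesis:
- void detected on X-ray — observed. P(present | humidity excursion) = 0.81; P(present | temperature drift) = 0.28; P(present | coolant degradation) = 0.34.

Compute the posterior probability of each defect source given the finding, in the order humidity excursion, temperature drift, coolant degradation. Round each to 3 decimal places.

For each hypothesis, the unnormalized posterior weight is prior × likelihood:
  humidity excursion: 0.45 × 0.81 = 0.3645
  temperature drift: 0.34 × 0.28 = 0.0952
  coolant degradation: 0.21 × 0.34 = 0.0714
The unnormalized weights sum to 0.5311.
P(humidity excursion | evidence) = 0.3645 / 0.5311 ≈ 0.686
P(temperature drift | evidence) = 0.0952 / 0.5311 ≈ 0.179
P(coolant degradation | evidence) = 0.0714 / 0.5311 ≈ 0.134

0.686, 0.179, 0.134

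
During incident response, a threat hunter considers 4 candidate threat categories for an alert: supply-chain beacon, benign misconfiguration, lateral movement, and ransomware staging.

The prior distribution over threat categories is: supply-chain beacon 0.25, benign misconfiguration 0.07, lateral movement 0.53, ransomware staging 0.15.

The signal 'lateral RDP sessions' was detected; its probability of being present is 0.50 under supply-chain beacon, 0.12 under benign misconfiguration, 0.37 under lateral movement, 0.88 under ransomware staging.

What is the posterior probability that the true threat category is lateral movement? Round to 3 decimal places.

0.425

For each hypothesis, the unnormalized posterior weight is prior × likelihood:
  supply-chain beacon: 0.25 × 0.50 = 0.125
  benign misconfiguration: 0.07 × 0.12 = 0.0084
  lateral movement: 0.53 × 0.37 = 0.1961
  ransomware staging: 0.15 × 0.88 = 0.132
Marginal likelihood of the evidence = 0.4615.
P(lateral movement | evidence) = 0.1961 / 0.4615 ≈ 0.425.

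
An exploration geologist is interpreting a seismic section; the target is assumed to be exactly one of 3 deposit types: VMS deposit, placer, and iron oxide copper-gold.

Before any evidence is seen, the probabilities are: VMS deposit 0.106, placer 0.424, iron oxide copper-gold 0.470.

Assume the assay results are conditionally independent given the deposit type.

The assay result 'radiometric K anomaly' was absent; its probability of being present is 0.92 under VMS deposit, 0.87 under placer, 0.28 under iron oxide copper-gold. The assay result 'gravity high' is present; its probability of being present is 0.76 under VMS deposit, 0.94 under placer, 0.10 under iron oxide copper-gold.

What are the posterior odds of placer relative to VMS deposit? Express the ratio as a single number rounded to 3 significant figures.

8.04

Posterior odds equal prior odds times the likelihood ratio; only the two competing hypotheses matter (using 1 − P(present | H) for each absent assay result).
  placer: 0.424 × (1 − 0.87) × 0.94 = 0.051813
  VMS deposit: 0.106 × (1 − 0.92) × 0.76 = 0.0064448
Odds(placer : VMS deposit) = 0.051813 / 0.0064448 ≈ 8.04.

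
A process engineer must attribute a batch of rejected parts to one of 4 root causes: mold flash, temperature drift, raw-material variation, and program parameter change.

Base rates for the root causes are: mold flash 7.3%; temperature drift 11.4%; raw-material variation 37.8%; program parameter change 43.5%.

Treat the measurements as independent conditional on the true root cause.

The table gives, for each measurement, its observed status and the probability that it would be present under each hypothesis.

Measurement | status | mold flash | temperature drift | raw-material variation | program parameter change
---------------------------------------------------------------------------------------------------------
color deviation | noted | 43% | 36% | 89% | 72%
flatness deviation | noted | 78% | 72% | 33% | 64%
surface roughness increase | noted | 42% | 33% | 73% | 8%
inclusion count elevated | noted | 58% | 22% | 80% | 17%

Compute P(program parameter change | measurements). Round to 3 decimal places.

0.036

For each hypothesis, the unnormalized posterior weight is prior × product of the measurement likelihoods:
  mold flash: 0.073 × 0.43 × 0.78 × 0.42 × 0.58 = 0.0059644
  temperature drift: 0.114 × 0.36 × 0.72 × 0.33 × 0.22 = 0.0021452
  raw-material variation: 0.378 × 0.89 × 0.33 × 0.73 × 0.80 = 0.064835
  program parameter change: 0.435 × 0.72 × 0.64 × 0.08 × 0.17 = 0.0027261
The unnormalized weights sum to 0.075671.
P(program parameter change | evidence) = 0.0027261 / 0.075671 ≈ 0.036.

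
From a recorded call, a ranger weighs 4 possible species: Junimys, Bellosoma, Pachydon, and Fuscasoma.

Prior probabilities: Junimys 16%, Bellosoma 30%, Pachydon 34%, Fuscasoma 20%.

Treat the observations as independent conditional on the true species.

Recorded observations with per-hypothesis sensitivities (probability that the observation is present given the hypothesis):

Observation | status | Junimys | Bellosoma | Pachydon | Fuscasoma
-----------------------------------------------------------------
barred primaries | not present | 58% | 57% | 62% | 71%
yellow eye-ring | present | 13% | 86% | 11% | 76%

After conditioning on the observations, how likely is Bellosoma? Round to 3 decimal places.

0.623

For each hypothesis, the unnormalized posterior weight is prior × product of the observation likelihoods (using 1 − P(present | H) for each absent observation):
  Junimys: 0.16 × (1 − 0.58) × 0.13 = 0.008736
  Bellosoma: 0.30 × (1 − 0.57) × 0.86 = 0.11094
  Pachydon: 0.34 × (1 − 0.62) × 0.11 = 0.014212
  Fuscasoma: 0.20 × (1 − 0.71) × 0.76 = 0.04408
Marginal likelihood of the evidence = 0.17797.
P(Bellosoma | evidence) = 0.11094 / 0.17797 ≈ 0.623.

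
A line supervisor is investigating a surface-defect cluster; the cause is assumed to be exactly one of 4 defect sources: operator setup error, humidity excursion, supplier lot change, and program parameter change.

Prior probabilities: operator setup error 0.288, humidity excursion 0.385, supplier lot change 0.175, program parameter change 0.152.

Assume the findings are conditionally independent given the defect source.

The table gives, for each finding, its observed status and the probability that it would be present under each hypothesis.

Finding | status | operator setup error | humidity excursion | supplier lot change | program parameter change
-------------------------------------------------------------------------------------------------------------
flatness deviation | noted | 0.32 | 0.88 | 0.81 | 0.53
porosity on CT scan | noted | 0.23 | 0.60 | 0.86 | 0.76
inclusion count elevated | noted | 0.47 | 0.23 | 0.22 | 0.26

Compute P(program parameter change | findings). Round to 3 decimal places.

Multiply each prior by the joint likelihood of the evidence pattern:
  operator setup error: 0.288 × 0.32 × 0.23 × 0.47 = 0.0099625
  humidity excursion: 0.385 × 0.88 × 0.60 × 0.23 = 0.046754
  supplier lot change: 0.175 × 0.81 × 0.86 × 0.22 = 0.026819
  program parameter change: 0.152 × 0.53 × 0.76 × 0.26 = 0.015919
The unnormalized weights sum to 0.099455.
P(program parameter change | evidence) = 0.015919 / 0.099455 ≈ 0.160.

0.160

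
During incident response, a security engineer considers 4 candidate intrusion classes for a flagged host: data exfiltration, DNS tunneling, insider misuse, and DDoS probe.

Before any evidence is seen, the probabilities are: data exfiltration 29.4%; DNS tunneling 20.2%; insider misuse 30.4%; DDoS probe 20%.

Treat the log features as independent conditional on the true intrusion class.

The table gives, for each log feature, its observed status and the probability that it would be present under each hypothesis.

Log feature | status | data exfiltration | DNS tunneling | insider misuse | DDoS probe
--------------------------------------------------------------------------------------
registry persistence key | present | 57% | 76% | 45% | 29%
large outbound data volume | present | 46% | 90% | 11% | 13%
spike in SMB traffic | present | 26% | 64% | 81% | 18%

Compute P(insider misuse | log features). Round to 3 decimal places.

Multiply each prior by the joint likelihood of the log feature pattern:
  data exfiltration: 0.294 × 0.57 × 0.46 × 0.26 = 0.020043
  DNS tunneling: 0.202 × 0.76 × 0.90 × 0.64 = 0.088428
  insider misuse: 0.304 × 0.45 × 0.11 × 0.81 = 0.012189
  DDoS probe: 0.200 × 0.29 × 0.13 × 0.18 = 0.0013572
Normalizing constant Z = 0.020043 + 0.088428 + 0.012189 + 0.0013572 = 0.12202.
P(insider misuse | evidence) = 0.012189 / 0.12202 ≈ 0.100.

0.100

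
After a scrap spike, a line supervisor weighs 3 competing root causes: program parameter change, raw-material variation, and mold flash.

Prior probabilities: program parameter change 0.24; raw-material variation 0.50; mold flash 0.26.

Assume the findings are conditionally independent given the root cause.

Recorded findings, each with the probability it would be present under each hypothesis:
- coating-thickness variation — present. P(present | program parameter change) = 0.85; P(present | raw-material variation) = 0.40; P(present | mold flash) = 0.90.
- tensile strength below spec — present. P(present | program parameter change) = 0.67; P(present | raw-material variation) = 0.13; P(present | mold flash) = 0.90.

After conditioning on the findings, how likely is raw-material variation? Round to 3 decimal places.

For each hypothesis, the unnormalized posterior weight is prior × product of the finding likelihoods:
  program parameter change: 0.24 × 0.85 × 0.67 = 0.13668
  raw-material variation: 0.50 × 0.40 × 0.13 = 0.026
  mold flash: 0.26 × 0.90 × 0.90 = 0.2106
Normalizing constant Z = 0.13668 + 0.026 + 0.2106 = 0.37328.
P(raw-material variation | evidence) = 0.026 / 0.37328 ≈ 0.070.

0.070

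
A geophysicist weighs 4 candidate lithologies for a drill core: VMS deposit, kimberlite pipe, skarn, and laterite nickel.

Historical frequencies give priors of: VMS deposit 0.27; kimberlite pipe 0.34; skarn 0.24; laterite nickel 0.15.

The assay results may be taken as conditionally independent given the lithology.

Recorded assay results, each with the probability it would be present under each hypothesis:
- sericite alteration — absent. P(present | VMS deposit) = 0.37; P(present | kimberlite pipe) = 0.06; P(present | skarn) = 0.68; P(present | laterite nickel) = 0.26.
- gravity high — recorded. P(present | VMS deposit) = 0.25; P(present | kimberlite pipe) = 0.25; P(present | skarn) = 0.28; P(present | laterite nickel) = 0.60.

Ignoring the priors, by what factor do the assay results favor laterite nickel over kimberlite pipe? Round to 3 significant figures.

Take the product of per-assay result likelihoods under each hypothesis (using 1 − P(present | H) for each absent assay result), then divide.
  laterite nickel: (1 − 0.26) × 0.60 = 0.444
  kimberlite pipe: (1 − 0.06) × 0.25 = 0.235
Bayes factor = 0.444 / 0.235 ≈ 1.89

1.89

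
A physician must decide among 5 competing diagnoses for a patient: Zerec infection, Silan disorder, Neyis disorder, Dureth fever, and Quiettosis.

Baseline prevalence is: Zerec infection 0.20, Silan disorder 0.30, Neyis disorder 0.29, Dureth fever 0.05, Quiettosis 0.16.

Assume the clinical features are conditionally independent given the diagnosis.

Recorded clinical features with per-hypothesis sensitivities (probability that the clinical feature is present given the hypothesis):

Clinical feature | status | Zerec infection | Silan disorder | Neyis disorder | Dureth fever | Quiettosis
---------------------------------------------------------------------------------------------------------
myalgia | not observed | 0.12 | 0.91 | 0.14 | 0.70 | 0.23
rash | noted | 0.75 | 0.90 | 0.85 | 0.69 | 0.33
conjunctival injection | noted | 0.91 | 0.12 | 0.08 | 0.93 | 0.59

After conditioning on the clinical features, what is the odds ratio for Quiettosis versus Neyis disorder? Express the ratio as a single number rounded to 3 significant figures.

1.41

Posterior odds equal prior odds times the likelihood ratio; only the two competing hypotheses matter (using 1 − P(present | H) for each absent clinical feature).
  Quiettosis: 0.16 × (1 − 0.23) × 0.33 × 0.59 = 0.023987
  Neyis disorder: 0.29 × (1 − 0.14) × 0.85 × 0.08 = 0.016959
Posterior odds = 0.023987 / 0.016959 ≈ 1.41.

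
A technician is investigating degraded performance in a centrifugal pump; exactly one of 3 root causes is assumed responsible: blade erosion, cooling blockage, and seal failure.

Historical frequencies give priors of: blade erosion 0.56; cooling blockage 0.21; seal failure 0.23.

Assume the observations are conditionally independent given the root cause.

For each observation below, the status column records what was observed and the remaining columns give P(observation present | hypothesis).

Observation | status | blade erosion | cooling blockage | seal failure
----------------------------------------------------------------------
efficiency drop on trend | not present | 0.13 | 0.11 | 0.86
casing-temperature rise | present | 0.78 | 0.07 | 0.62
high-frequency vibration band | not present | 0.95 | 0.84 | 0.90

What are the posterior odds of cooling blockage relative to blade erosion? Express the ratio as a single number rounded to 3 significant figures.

Posterior odds equal prior odds times the likelihood ratio; only the two competing hypotheses matter (using 1 − P(present | H) for each absent observation).
  cooling blockage: 0.21 × (1 − 0.11) × 0.07 × (1 − 0.84) = 0.0020933
  blade erosion: 0.56 × (1 − 0.13) × 0.78 × (1 − 0.95) = 0.019001
Odds(cooling blockage : blade erosion) = 0.0020933 / 0.019001 ≈ 0.110.

0.110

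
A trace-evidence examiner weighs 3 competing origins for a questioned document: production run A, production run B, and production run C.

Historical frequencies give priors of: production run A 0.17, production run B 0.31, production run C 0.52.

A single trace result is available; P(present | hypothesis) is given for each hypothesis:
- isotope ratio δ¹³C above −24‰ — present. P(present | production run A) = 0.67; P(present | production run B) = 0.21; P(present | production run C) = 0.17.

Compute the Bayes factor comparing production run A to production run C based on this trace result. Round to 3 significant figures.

3.94

The Bayes factor is the ratio of the two likelihoods.
  production run A: 0.67
  production run C: 0.17
Bayes factor = 0.67 / 0.17 ≈ 3.94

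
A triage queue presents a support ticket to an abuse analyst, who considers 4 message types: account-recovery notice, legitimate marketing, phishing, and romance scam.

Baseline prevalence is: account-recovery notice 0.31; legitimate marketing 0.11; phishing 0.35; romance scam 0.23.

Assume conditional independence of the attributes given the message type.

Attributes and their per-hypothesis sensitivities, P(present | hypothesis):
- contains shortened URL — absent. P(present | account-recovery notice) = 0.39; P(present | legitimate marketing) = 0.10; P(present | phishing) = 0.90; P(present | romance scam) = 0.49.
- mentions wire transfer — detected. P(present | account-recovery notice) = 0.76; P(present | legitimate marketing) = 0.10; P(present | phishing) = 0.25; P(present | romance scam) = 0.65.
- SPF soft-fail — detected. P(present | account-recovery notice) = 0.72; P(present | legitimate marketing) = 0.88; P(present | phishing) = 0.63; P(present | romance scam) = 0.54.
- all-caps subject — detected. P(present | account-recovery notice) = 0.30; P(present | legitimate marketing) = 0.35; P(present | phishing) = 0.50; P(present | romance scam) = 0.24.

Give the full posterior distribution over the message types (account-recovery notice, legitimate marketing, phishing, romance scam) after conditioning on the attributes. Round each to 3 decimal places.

Multiply each prior by the joint likelihood of the attribute pattern (using 1 − P(present | H) for each absent attribute):
  account-recovery notice: 0.31 × (1 − 0.39) × 0.76 × 0.72 × 0.30 = 0.031043
  legitimate marketing: 0.11 × (1 − 0.10) × 0.10 × 0.88 × 0.35 = 0.0030492
  phishing: 0.35 × (1 − 0.90) × 0.25 × 0.63 × 0.50 = 0.0027562
  romance scam: 0.23 × (1 − 0.49) × 0.65 × 0.54 × 0.24 = 0.0098814
The unnormalized weights sum to 0.046729.
P(account-recovery notice | evidence) = 0.031043 / 0.046729 ≈ 0.664
P(legitimate marketing | evidence) = 0.0030492 / 0.046729 ≈ 0.065
P(phishing | evidence) = 0.0027562 / 0.046729 ≈ 0.059
P(romance scam | evidence) = 0.0098814 / 0.046729 ≈ 0.211

0.664, 0.065, 0.059, 0.211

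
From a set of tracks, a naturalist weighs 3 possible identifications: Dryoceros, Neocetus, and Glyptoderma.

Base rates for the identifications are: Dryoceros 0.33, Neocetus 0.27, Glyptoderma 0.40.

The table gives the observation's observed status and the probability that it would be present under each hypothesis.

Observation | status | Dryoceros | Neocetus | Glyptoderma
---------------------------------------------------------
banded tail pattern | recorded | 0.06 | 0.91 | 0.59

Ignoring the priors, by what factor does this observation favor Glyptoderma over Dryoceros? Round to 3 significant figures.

9.83

The Bayes factor is the ratio of the two likelihoods.
  Glyptoderma: 0.59
  Dryoceros: 0.06
Bayes factor = 0.59 / 0.06 ≈ 9.83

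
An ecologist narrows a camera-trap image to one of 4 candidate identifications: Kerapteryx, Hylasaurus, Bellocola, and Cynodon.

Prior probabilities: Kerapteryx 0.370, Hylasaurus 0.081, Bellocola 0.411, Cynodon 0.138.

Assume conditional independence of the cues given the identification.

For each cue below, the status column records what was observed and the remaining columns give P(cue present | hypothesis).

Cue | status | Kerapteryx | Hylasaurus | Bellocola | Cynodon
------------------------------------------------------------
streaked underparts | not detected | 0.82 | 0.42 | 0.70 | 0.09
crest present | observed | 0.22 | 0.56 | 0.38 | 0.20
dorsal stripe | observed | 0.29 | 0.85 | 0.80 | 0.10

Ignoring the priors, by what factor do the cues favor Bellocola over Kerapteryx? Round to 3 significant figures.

Take the product of per-cue likelihoods under each hypothesis (using 1 − P(present | H) for each absent cue), then divide.
  Bellocola: (1 − 0.70) × 0.38 × 0.80 = 0.0912
  Kerapteryx: (1 − 0.82) × 0.22 × 0.29 = 0.011484
Bayes factor = 0.0912 / 0.011484 ≈ 7.94

7.94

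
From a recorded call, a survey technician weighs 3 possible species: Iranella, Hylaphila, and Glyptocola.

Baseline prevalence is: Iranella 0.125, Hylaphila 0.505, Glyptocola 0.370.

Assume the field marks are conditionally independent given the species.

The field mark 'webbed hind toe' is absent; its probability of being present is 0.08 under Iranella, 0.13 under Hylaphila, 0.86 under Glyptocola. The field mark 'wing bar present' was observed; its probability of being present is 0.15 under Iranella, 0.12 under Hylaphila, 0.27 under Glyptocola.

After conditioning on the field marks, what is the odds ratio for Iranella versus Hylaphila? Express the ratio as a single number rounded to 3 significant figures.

0.327

Posterior odds equal prior odds times the likelihood ratio; only the two competing hypotheses matter (using 1 − P(present | H) for each absent field mark).
  Iranella: 0.125 × (1 − 0.08) × 0.15 = 0.01725
  Hylaphila: 0.505 × (1 − 0.13) × 0.12 = 0.052722
Posterior odds = 0.01725 / 0.052722 ≈ 0.327.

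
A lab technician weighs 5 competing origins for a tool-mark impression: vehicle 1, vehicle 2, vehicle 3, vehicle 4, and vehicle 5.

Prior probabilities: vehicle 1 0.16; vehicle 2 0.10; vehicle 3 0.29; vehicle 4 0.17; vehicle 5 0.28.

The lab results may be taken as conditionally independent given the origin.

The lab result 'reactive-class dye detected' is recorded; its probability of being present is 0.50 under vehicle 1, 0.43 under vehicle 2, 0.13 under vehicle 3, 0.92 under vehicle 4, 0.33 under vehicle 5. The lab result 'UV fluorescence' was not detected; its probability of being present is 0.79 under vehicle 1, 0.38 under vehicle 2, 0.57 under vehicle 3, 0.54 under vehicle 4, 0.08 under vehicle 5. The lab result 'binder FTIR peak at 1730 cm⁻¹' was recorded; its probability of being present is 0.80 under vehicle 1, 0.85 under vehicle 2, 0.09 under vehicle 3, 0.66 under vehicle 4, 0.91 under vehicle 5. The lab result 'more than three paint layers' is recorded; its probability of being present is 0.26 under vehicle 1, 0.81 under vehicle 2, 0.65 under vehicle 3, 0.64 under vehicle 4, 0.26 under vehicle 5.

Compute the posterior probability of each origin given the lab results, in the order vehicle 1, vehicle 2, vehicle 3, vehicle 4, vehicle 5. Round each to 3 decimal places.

0.048, 0.250, 0.013, 0.415, 0.274

Multiply each prior by the joint likelihood of the lab result pattern (using 1 − P(present | H) for each absent lab result):
  vehicle 1: 0.16 × 0.50 × (1 − 0.79) × 0.80 × 0.26 = 0.0034944
  vehicle 2: 0.10 × 0.43 × (1 − 0.38) × 0.85 × 0.81 = 0.018355
  vehicle 3: 0.29 × 0.13 × (1 − 0.57) × 0.09 × 0.65 = 0.00094834
  vehicle 4: 0.17 × 0.92 × (1 − 0.54) × 0.66 × 0.64 = 0.030389
  vehicle 5: 0.28 × 0.33 × (1 − 0.08) × 0.91 × 0.26 = 0.020113
The unnormalized weights sum to 0.0733.
P(vehicle 1 | evidence) = 0.0034944 / 0.0733 ≈ 0.048
P(vehicle 2 | evidence) = 0.018355 / 0.0733 ≈ 0.250
P(vehicle 3 | evidence) = 0.00094834 / 0.0733 ≈ 0.013
P(vehicle 4 | evidence) = 0.030389 / 0.0733 ≈ 0.415
P(vehicle 5 | evidence) = 0.020113 / 0.0733 ≈ 0.274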